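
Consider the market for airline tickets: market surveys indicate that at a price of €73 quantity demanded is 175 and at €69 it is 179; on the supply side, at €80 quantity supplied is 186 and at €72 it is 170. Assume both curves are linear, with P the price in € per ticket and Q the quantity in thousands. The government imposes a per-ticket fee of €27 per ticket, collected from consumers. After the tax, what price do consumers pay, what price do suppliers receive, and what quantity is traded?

Consumers pay €92; suppliers receive €65; quantity = 156.

Demand slope: (179 − 175)/(69 − 73) = -1, so Qd = 248 − P.
Supply slope: (170 − 186)/(72 − 80) = 2, so Qs = 2P + 26.
Before the tax: set 248 − P = 2P + 26 → P* = €74, Q* = 174.
With the tax collected from consumers, demand (in seller-price terms) shifts: Qd = 248 − (P + 27).
Solving gives Q = 156 with consumers paying €92 and suppliers receiving €65 (the €27 wedge).
The less price-elastic side of the market bears the larger share of a per-unit tax.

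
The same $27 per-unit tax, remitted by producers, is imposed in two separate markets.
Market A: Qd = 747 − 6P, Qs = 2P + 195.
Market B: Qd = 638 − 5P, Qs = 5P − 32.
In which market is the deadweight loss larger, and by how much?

Market A: pre-tax P* = $69, Q* = 333; post-tax Q = 292.5; deadweight loss = $546.75.
Market B: pre-tax P* = $67, Q* = 303; post-tax Q = 235.5; deadweight loss = $911.25.
Difference: $546.75 vs $911.25 → market B is larger by $364.5.

Market B, by $364.5.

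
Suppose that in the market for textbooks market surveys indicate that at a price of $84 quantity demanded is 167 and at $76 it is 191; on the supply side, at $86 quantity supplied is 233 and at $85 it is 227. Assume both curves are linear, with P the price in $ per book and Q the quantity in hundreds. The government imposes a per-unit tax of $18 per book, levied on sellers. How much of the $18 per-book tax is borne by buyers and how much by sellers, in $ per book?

Demand slope: (191 − 167)/(76 − 84) = -3, so Qd = 419 − 3P.
Supply slope: (227 − 233)/(85 − 86) = 6, so Qs = 6P − 283.
Before the tax: set 419 − 3P = 6P − 283 → P* = $78, Q* = 185.
With the tax collected from sellers, supply shifts: Qs = 6(P − 18) − 283.
Solving gives Q = 149 with buyers paying $90 and sellers receiving $72 (the $18 wedge).
Burden on buyers: $12; on sellers: $6. (They sum to $18.)
The less price-elastic side of the market bears the larger share of a per-unit tax.

Buyers bear $12 per book; sellers bear $6 per book.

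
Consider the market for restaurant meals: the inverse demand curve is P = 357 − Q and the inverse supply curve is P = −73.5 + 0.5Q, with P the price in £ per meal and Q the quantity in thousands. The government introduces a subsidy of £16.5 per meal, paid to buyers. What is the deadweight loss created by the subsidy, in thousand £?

Deadweight loss = £90.75 thousand.

Inverting to Q(P) form: Qd = 357 − P; Qs = 2P + 147.
Without the subsidy, 357 − P = 2P + 147 gives 3P = 210, so P* = £70 and Q* = 287.
With a per-unit subsidy paid to buyers, each effectively pays P − 16.5, so demand becomes Qd = 357 − (P − 16.5).
Solving gives Q = 298 with buyers paying £59 and producers receiving £75.5 (the £16.5 wedge).
Quantity rises by |ΔQ| = |287 − 298| = 11.
DWL = ½ · t · |ΔQ| = ½ · 16.5 · 11 = £90.75.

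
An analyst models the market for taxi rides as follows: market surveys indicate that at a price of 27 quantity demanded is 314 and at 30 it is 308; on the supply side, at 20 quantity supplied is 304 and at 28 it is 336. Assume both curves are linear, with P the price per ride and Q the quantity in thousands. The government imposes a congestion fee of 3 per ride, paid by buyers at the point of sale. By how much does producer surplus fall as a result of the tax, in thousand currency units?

Producer surplus falls by 318 thousand.

Demand slope: (308 − 314)/(30 − 27) = -2, so Qd = 368 − 2P.
Supply slope: (336 − 304)/(28 − 20) = 4, so Qs = 4P + 224.
Without the tax, 368 − 2P = 4P + 224 gives 6P = 144, so P* = 24 and Q* = 320.
With the tax collected from buyers, demand (in seller-price terms) shifts: Qd = 368 − 2(P + 3).
Solving gives Q = 316 with buyers paying 26 and producers receiving 23 (the 3 wedge).
ΔPS is the trapezoid between Q = 316 and Q = 320 of height 1: ½ · (320 + 316) · 1 = 318.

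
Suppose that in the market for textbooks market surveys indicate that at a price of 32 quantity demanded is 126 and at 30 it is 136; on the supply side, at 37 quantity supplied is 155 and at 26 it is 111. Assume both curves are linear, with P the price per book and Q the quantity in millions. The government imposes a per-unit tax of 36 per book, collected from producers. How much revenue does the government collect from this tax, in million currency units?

Tax revenue = 1836 million.

Demand slope: (136 − 126)/(30 − 32) = -5, so Qd = 286 − 5P.
Supply slope: (111 − 155)/(26 − 37) = 4, so Qs = 4P + 7.
Before the tax: set 286 − 5P = 4P + 7 → P* = 31, Q* = 131.
With the tax collected from producers, supply shifts: Qs = 4(P − 36) + 7.
New equilibrium: consumers pay 47, producers receive 11, Q = 51. (Wedge: Pb − Ps = 36.)
Revenue = t · Q = 36 · 51 = 1836.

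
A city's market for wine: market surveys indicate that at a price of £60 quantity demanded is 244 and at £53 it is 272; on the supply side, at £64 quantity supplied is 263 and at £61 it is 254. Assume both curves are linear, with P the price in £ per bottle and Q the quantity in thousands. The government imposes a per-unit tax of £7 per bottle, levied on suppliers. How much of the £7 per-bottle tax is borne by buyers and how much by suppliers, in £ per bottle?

Demand slope: (272 − 244)/(53 − 60) = -4, so Qd = 484 − 4P.
Supply slope: (254 − 263)/(61 − 64) = 3, so Qs = 3P + 71.
Before the tax: set 484 − 4P = 3P + 71 → P* = £59, Q* = 248.
With the tax collected from suppliers, supply shifts: Qs = 3(P − 7) + 71.
Solving gives Q = 236 with buyers paying £62 and suppliers receiving £55 (the £7 wedge).
Burden on buyers: £3; on suppliers: £4. (They sum to £7.)
The less price-elastic side of the market bears the larger share of a per-unit tax.

Buyers bear £3 per bottle; suppliers bear £4 per bottle.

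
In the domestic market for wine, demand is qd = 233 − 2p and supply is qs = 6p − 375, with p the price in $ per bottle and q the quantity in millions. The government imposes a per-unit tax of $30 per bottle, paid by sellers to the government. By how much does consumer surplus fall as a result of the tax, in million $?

Without the tax, 233 − 2p = 6p − 375 gives 8p = 608, so p* = $76 and q* = 81.
With the tax collected from sellers, supply shifts: qs = 6(p − 30) − 375.
Solving gives q = 36 with consumers paying $98.5 and sellers receiving $68.5 (the $30 wedge).
ΔCS is the trapezoid between Q = 36 and Q = 81 of height $22.5: ½ · (81 + 36) · 22.5 = $1316.25.

Consumer surplus falls by $1316.25 million.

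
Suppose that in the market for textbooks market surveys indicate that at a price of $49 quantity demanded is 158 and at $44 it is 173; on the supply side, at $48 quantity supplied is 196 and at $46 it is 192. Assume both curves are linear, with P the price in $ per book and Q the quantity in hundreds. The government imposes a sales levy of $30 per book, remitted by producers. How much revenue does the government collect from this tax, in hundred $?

Tax revenue = $4380 hundred.

Demand slope: (173 − 158)/(44 − 49) = -3, so Qd = 305 − 3P.
Supply slope: (192 − 196)/(46 − 48) = 2, so Qs = 2P + 100.
Without the tax, 305 − 3P = 2P + 100 gives 5P = 205, so P* = $41 and Q* = 182.
With the tax collected from producers, supply shifts: Qs = 2(P − 30) + 100.
New equilibrium: consumers pay $53, producers receive $23, Q = 146. (Wedge: Pb − Ps = 30.)
Revenue = t · Q = 30 · 146 = $4380.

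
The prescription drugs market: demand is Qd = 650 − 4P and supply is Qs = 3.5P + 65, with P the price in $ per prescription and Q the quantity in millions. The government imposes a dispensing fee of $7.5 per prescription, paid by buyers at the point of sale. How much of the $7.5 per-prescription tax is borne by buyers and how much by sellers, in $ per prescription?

Buyers bear $3.5 per prescription; sellers bear $4 per prescription.

Before the tax: set 650 − 4P = 3.5P + 65 → P* = $78, Q* = 338.
With the tax collected from buyers, demand (in seller-price terms) shifts: Qd = 650 − 4(P + 7.5).
Solving gives Q = 324 with buyers paying $81.5 and sellers receiving $74 (the $7.5 wedge).
Burden on buyers: $3.5; on sellers: $4. (They sum to $7.5.)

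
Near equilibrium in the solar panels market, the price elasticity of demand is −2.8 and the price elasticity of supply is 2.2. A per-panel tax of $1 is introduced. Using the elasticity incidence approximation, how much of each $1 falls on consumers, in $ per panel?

Consumers bear ≈ $0.44 per panel.

Incidence ratio: consumers' share ≈ εs / (εs + |εd|) = 2.2 / (2.2 + 2.8) = 0.44.
So consumers bear ≈ 0.44 × $1 = $0.44; suppliers bear $0.56.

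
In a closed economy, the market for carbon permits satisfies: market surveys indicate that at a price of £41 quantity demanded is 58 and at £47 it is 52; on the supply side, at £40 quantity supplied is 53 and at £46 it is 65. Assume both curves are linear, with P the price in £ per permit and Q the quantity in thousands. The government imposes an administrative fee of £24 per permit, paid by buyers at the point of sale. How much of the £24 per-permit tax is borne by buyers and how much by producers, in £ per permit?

Buyers bear £16 per permit; producers bear £8 per permit.

Demand slope: (52 − 58)/(47 − 41) = -1, so Qd = 99 − P.
Supply slope: (65 − 53)/(46 − 40) = 2, so Qs = 2P − 27.
Before the tax: set 99 − P = 2P − 27 → P* = £42, Q* = 57.
With the tax collected from buyers, demand (in seller-price terms) shifts: Qd = 99 − (P + 24).
New equilibrium: buyers pay £58, producers receive £34, Q = 41. (Wedge: Pb − Ps = 24.)
Burden on buyers: £16; on producers: £8. (They sum to £24.)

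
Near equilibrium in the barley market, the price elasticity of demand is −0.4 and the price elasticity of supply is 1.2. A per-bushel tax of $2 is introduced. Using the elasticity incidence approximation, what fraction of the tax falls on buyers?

Incidence ratio: buyers' share ≈ εs / (εs + |εd|) = 1.2 / (1.2 + 0.4) = 0.75.
Supply is the more elastic side, so buyers bear the larger share.

Buyers' share ≈ 0.75.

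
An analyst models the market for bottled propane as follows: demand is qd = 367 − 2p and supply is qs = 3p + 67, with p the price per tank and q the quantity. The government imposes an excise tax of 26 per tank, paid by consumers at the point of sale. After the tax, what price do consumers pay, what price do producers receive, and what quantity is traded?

Consumers pay 75.6; producers receive 49.6; quantity = 215.8.

Before the tax: set 367 − 2p = 3p + 67 → p* = 60, q* = 247.
With the tax collected from consumers, demand (in seller-price terms) shifts: qd = 367 − 2(p + 26).
New equilibrium: consumers pay 75.6, producers receive 49.6, q = 215.8. (Wedge: pb − ps = 26.)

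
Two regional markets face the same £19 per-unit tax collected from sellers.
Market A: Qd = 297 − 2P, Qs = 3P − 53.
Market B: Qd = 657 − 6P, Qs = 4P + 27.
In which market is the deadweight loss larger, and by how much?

Market B, by £216.6.

Market A: pre-tax P* = £70, Q* = 157; post-tax Q = 134.2; deadweight loss = £216.6.
Market B: pre-tax P* = £63, Q* = 279; post-tax Q = 233.4; deadweight loss = £433.2.
Difference: £216.6 vs £433.2 → market B is larger by £216.6.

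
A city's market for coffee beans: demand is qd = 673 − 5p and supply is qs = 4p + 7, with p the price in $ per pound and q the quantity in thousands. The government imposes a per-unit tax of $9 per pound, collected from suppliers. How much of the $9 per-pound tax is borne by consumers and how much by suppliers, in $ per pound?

Before the tax: set 673 − 5p = 4p + 7 → p* = $74, q* = 303.
With the tax collected from suppliers, supply shifts: qs = 4(p − 9) + 7.
New equilibrium: consumers pay $78, suppliers receive $69, q = 283. (Wedge: pb − ps = 9.)
Burden on consumers: $4; on suppliers: $5. (They sum to $9.)

Consumers bear $4 per pound; suppliers bear $5 per pound.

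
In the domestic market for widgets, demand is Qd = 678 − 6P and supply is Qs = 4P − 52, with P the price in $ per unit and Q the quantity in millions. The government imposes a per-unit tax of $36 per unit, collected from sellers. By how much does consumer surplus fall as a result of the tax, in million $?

Consumer surplus falls by $2833.92 million.

Without the tax, 678 − 6P = 4P − 52 gives 10P = 730, so P* = $73 and Q* = 240.
With the tax collected from sellers, supply shifts: Qs = 4(P − 36) − 52.
Solving gives Q = 153.6 with buyers paying $87.4 and sellers receiving $51.4 (the $36 wedge).
ΔCS is the trapezoid between Q = 153.6 and Q = 240 of height $14.4: ½ · (240 + 153.6) · 14.4 = $2833.92.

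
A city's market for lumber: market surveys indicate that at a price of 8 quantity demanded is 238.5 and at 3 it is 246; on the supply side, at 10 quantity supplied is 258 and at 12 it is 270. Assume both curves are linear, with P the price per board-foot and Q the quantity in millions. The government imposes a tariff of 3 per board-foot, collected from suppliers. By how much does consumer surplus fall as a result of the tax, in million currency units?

Demand slope: (246 − 238.5)/(3 − 8) = -1.5, so Qd = 250.5 − 1.5P.
Supply slope: (270 − 258)/(12 − 10) = 6, so Qs = 6P + 198.
Without the tax, 250.5 − 1.5P = 6P + 198 gives 7.5P = 52.5, so P* = 7 and Q* = 240.
With the tax collected from suppliers, supply shifts: Qs = 6(P − 3) + 198.
New equilibrium: consumers pay 9.4, suppliers receive 6.4, Q = 236.4. (Wedge: Pb − Ps = 3.)
ΔCS is the trapezoid between Q = 236.4 and Q = 240 of height 2.4: ½ · (240 + 236.4) · 2.4 = 571.68.

Consumer surplus falls by 571.68 million.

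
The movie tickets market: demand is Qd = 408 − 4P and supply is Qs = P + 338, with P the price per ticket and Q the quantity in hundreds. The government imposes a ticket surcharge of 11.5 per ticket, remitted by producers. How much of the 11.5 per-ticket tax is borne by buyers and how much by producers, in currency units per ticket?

Buyers bear 2.3 per ticket; producers bear 9.2 per ticket.

Without the tax, 408 − 4P = P + 338 gives 5P = 70, so P* = 14 and Q* = 352.
With the tax collected from producers, supply shifts: Qs = (P − 11.5) + 338.
New equilibrium: buyers pay 16.3, producers receive 4.8, Q = 342.8. (Wedge: Pb − Ps = 11.5.)
Burden on buyers: 2.3; on producers: 9.2. (They sum to 11.5.)
The less price-elastic side of the market bears the larger share of a per-unit tax.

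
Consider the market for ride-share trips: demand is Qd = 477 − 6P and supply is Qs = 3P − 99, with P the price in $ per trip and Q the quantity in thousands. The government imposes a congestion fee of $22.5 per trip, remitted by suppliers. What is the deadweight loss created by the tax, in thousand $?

Before the tax: set 477 − 6P = 3P − 99 → P* = $64, Q* = 93.
With the tax collected from suppliers, supply shifts: Qs = 3(P − 22.5) − 99.
New equilibrium: buyers pay $71.5, suppliers receive $49, Q = 48. (Wedge: Pb − Ps = 22.5.)
Quantity falls by |ΔQ| = |93 − 48| = 45.
DWL = ½ · t · |ΔQ| = ½ · 22.5 · 45 = $506.25.

Deadweight loss = $506.25 thousand.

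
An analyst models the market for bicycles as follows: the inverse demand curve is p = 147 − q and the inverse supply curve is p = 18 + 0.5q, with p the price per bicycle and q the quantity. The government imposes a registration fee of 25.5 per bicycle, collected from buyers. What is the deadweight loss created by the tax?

Inverting to q(p) form: qd = 147 − p; qs = 2p − 36.
Before the tax: set 147 − p = 2p − 36 → p* = 61, q* = 86.
With the tax collected from buyers, demand (in seller-price terms) shifts: qd = 147 − (p + 25.5).
New equilibrium: buyers pay 78, sellers receive 52.5, q = 69. (Wedge: pb − ps = 25.5.)
Quantity falls by |ΔQ| = |86 − 69| = 17.
DWL = ½ · t · |ΔQ| = ½ · 25.5 · 17 = 216.75.

Deadweight loss = 216.75.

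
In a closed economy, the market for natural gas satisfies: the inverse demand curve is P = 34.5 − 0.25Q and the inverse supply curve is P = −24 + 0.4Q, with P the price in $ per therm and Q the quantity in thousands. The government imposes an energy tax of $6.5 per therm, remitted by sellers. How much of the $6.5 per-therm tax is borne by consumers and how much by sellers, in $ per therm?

Rewrite in direct form: Qd = 138 − 4P and Qs = 2.5P + 60.
Without the tax, 138 − 4P = 2.5P + 60 gives 6.5P = 78, so P* = $12 and Q* = 90.
With the tax collected from sellers, supply shifts: Qs = 2.5(P − 6.5) + 60.
New equilibrium: consumers pay $14.5, sellers receive $8, Q = 80. (Wedge: Pb − Ps = 6.5.)
Burden on consumers: $2.5; on sellers: $4. (They sum to $6.5.)
The less price-elastic side of the market bears the larger share of a per-unit tax.

Consumers bear $2.5 per therm; sellers bear $4 per therm.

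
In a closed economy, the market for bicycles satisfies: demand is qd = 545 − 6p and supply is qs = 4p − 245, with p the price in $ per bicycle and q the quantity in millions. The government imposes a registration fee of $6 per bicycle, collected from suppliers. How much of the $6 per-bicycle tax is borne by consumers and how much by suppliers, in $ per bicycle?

Consumers bear $2.4 per bicycle; suppliers bear $3.6 per bicycle.

Without the tax, 545 − 6p = 4p − 245 gives 10p = 790, so p* = $79 and q* = 71.
With the tax collected from suppliers, supply shifts: qs = 4(p − 6) − 245.
Solving gives q = 56.6 with consumers paying $81.4 and suppliers receiving $75.4 (the $6 wedge).
Burden on consumers: $2.4; on suppliers: $3.6. (They sum to $6.)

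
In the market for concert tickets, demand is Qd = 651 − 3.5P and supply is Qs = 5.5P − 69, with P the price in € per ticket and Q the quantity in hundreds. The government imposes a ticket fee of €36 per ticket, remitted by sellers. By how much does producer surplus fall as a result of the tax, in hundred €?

Without the tax, 651 − 3.5P = 5.5P − 69 gives 9P = 720, so P* = €80 and Q* = 371.
With the tax collected from sellers, supply shifts: Qs = 5.5(P − 36) − 69.
Solving gives Q = 294 with consumers paying €102 and sellers receiving €66 (the €36 wedge).
ΔPS is the trapezoid between Q = 294 and Q = 371 of height €14: ½ · (371 + 294) · 14 = €4655.

Producer surplus falls by €4655 hundred.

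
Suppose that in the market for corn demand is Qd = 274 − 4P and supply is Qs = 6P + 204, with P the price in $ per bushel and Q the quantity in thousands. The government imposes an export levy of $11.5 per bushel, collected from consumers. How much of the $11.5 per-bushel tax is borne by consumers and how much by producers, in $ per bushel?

Before the tax: set 274 − 4P = 6P + 204 → P* = $7, Q* = 246.
With the tax collected from consumers, demand (in seller-price terms) shifts: Qd = 274 − 4(P + 11.5).
New equilibrium: consumers pay $13.9, producers receive $2.4, Q = 218.4. (Wedge: Pb − Ps = 11.5.)
Burden on consumers: $6.9; on producers: $4.6. (They sum to $11.5.)

Consumers bear $6.9 per bushel; producers bear $4.6 per bushel.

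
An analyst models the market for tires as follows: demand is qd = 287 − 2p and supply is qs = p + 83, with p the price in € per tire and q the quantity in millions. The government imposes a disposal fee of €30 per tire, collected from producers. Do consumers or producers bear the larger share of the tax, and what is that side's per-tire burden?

Producers bear the larger share: €20 per tire.

Before the tax: set 287 − 2p = p + 83 → p* = €68, q* = 151.
With the tax collected from producers, supply shifts: qs = (p − 30) + 83.
Solving gives q = 131 with consumers paying €78 and producers receiving €48 (the €30 wedge).
Per-tire burden: consumers €10, producers €20.
Producers take the larger share because supply is less price-elastic here (demand slope 2 vs supply slope 1).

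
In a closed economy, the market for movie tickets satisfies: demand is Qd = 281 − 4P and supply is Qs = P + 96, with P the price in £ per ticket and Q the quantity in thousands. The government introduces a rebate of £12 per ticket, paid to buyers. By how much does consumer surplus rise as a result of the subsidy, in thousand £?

Before the subsidy: set 281 − 4P = P + 96 → P* = £37, Q* = 133.
With a per-unit subsidy paid to buyers, each effectively pays P − 12, so demand becomes Qd = 281 − 4(P − 12).
Solving gives Q = 142.6 with buyers paying £34.6 and sellers receiving £46.6 (the £12 wedge).
ΔCS is the trapezoid between Q = 142.6 and Q = 133 of height £2.4: ½ · (133 + 142.6) · 2.4 = £330.72.

Consumer surplus rises by £330.72 thousand.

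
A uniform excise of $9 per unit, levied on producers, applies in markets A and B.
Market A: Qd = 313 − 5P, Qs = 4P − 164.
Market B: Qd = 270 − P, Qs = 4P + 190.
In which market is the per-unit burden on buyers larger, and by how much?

Market B, by $3.2.

Market A: pre-tax P* = $53, Q* = 48; post-tax Q = 28; per-unit burden on buyers = $4.
Market B: pre-tax P* = $16, Q* = 254; post-tax Q = 246.8; per-unit burden on buyers = $7.2.
Difference: $4 vs $7.2 → market B is larger by $3.2.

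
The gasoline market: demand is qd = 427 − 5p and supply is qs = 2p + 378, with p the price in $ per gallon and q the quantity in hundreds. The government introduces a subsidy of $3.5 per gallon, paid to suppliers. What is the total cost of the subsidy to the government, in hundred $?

Before the subsidy: set 427 − 5p = 2p + 378 → p* = $7, q* = 392.
With a per-unit subsidy paid to suppliers, each receives p + 3.5 per unit sold, so supply becomes qs = 2(p + 3.5) + 378.
New equilibrium: buyers pay $6, suppliers receive $9.5, q = 397. (Wedge: pb − ps = −3.5.)
Outlay = t · Q = 3.5 · 397 = $1389.5.

Government outlay = $1389.5 hundred.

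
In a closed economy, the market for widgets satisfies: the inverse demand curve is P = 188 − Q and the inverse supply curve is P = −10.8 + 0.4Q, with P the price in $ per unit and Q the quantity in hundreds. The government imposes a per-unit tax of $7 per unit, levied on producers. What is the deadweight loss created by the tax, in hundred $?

Deadweight loss = $17.5 hundred.

Rewrite in direct form: Qd = 188 − P and Qs = 2.5P + 27.
Without the tax, 188 − P = 2.5P + 27 gives 3.5P = 161, so P* = $46 and Q* = 142.
With the tax collected from producers, supply shifts: Qs = 2.5(P − 7) + 27.
Solving gives Q = 137 with consumers paying $51 and producers receiving $44 (the $7 wedge).
Quantity falls by |ΔQ| = |142 − 137| = 5.
DWL = ½ · t · |ΔQ| = ½ · 7 · 5 = $17.5.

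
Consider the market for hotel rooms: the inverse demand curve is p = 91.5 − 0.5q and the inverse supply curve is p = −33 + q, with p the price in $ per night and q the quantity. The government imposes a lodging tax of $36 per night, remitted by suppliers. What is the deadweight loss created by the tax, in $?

Rewrite in direct form: qd = 183 − 2p and qs = p + 33.
Without the tax, 183 − 2p = p + 33 gives 3p = 150, so p* = $50 and q* = 83.
With the tax collected from suppliers, supply shifts: qs = (p − 36) + 33.
New equilibrium: consumers pay $62, suppliers receive $26, q = 59. (Wedge: pb − ps = 36.)
Quantity falls by |ΔQ| = |83 − 59| = 24.
DWL = ½ · t · |ΔQ| = ½ · 36 · 24 = $432.

Deadweight loss = $432.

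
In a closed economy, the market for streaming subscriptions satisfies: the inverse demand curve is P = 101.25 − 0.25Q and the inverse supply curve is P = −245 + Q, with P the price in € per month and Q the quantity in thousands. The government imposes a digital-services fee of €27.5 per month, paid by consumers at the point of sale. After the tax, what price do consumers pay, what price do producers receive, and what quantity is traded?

Rewrite in direct form: Qd = 405 − 4P and Qs = P + 245.
Before the tax: set 405 − 4P = P + 245 → P* = €32, Q* = 277.
With the tax collected from consumers, demand (in seller-price terms) shifts: Qd = 405 − 4(P + 27.5).
Solving gives Q = 255 with consumers paying €37.5 and producers receiving €10 (the €27.5 wedge).

Consumers pay €37.5; producers receive €10; quantity = 255.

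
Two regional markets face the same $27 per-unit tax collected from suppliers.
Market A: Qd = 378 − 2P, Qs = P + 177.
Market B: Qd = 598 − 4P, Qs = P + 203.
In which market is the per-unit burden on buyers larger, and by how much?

Market A, by $3.6.

Market A: pre-tax P* = $67, Q* = 244; post-tax Q = 226; per-unit burden on buyers = $9.
Market B: pre-tax P* = $79, Q* = 282; post-tax Q = 260.4; per-unit burden on buyers = $5.4.
Difference: $9 vs $5.4 → market A is larger by $3.6.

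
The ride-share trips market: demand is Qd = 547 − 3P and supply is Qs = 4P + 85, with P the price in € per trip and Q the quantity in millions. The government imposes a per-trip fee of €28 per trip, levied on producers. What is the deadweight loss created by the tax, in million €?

Deadweight loss = €672 million.

Without the tax, 547 − 3P = 4P + 85 gives 7P = 462, so P* = €66 and Q* = 349.
With the tax collected from producers, supply shifts: Qs = 4(P − 28) + 85.
Solving gives Q = 301 with consumers paying €82 and producers receiving €54 (the €28 wedge).
Quantity falls by |ΔQ| = |349 − 301| = 48.
DWL = ½ · t · |ΔQ| = ½ · 28 · 48 = €672.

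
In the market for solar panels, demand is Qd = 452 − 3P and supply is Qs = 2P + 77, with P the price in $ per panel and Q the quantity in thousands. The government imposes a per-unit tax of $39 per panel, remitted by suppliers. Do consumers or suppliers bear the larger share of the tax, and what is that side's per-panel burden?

Before the tax: set 452 − 3P = 2P + 77 → P* = $75, Q* = 227.
With the tax collected from suppliers, supply shifts: Qs = 2(P − 39) + 77.
Solving gives Q = 180.2 with consumers paying $90.6 and suppliers receiving $51.6 (the $39 wedge).
Per-panel burden: consumers $15.6, suppliers $23.4.
Suppliers take the larger share because supply is less price-elastic here (demand slope 3 vs supply slope 2).

Suppliers bear the larger share: $23.4 per panel.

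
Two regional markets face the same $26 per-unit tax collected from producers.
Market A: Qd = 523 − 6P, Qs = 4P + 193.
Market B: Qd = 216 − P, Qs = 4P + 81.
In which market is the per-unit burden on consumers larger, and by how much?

Market B, by $10.4.

Market A: pre-tax P* = $33, Q* = 325; post-tax Q = 262.6; per-unit burden on consumers = $10.4.
Market B: pre-tax P* = $27, Q* = 189; post-tax Q = 168.2; per-unit burden on consumers = $20.8.
Difference: $10.4 vs $20.8 → market B is larger by $10.4.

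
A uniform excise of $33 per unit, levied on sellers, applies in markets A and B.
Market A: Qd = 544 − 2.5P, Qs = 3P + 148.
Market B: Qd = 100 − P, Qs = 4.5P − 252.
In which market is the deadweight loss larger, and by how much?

Market A: pre-tax P* = $72, Q* = 364; post-tax Q = 319; deadweight loss = $742.5.
Market B: pre-tax P* = $64, Q* = 36; post-tax Q = 9; deadweight loss = $445.5.
Difference: $742.5 vs $445.5 → market A is larger by $297.

Market A, by $297.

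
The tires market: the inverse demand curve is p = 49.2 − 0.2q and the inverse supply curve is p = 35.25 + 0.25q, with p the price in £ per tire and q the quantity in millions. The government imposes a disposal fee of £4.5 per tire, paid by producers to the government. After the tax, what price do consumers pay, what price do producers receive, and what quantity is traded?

Inverting to q(p) form: qd = 246 − 5p; qs = 4p − 141.
Without the tax, 246 − 5p = 4p − 141 gives 9p = 387, so p* = £43 and q* = 31.
With the tax collected from producers, supply shifts: qs = 4(p − 4.5) − 141.
Solving gives q = 21 with consumers paying £45 and producers receiving £40.5 (the £4.5 wedge).

Consumers pay £45; producers receive £40.5; quantity = 21.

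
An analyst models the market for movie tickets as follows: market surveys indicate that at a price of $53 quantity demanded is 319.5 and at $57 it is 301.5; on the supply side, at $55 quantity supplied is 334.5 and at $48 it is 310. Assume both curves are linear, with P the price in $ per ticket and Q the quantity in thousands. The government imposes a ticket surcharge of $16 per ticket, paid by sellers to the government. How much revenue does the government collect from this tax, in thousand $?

Tax revenue = $4680 thousand.

Demand slope: (301.5 − 319.5)/(57 − 53) = -4.5, so Qd = 558 − 4.5P.
Supply slope: (310 − 334.5)/(48 − 55) = 3.5, so Qs = 3.5P + 142.
Before the tax: set 558 − 4.5P = 3.5P + 142 → P* = $52, Q* = 324.
With the tax collected from sellers, supply shifts: Qs = 3.5(P − 16) + 142.
New equilibrium: buyers pay $59, sellers receive $43, Q = 292.5. (Wedge: Pb − Ps = 16.)
Revenue = t · Q = 16 · 292.5 = $4680.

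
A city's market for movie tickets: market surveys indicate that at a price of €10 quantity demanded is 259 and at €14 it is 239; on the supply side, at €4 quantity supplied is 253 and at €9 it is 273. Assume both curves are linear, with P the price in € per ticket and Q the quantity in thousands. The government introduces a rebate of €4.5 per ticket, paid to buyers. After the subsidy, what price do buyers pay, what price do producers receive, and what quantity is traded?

Buyers pay €6; producers receive €10.5; quantity = 279.

Demand slope: (239 − 259)/(14 − 10) = -5, so Qd = 309 − 5P.
Supply slope: (273 − 253)/(9 − 4) = 4, so Qs = 4P + 237.
Before the subsidy: set 309 − 5P = 4P + 237 → P* = €8, Q* = 269.
With a per-unit subsidy paid to buyers, each effectively pays P − 4.5, so demand becomes Qd = 309 − 5(P − 4.5).
Solving gives Q = 279 with buyers paying €6 and producers receiving €10.5 (the €4.5 wedge).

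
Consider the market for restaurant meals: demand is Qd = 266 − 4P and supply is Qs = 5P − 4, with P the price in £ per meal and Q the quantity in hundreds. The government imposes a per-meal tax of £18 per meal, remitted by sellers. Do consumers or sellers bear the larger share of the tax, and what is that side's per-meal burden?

Consumers bear the larger share: £10 per meal.

Without the tax, 266 − 4P = 5P − 4 gives 9P = 270, so P* = £30 and Q* = 146.
With the tax collected from sellers, supply shifts: Qs = 5(P − 18) − 4.
Solving gives Q = 106 with consumers paying £40 and sellers receiving £22 (the £18 wedge).
Per-meal burden: consumers £10, sellers £8.
Consumers take the larger share because demand is less price-elastic here (demand slope 4 vs supply slope 5).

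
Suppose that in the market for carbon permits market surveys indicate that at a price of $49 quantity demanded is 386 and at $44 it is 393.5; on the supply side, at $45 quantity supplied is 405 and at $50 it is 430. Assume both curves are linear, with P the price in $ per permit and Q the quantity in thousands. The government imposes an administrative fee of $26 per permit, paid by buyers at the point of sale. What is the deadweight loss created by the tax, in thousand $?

Demand slope: (393.5 − 386)/(44 − 49) = -1.5, so Qd = 459.5 − 1.5P.
Supply slope: (430 − 405)/(50 − 45) = 5, so Qs = 5P + 180.
Before the tax: set 459.5 − 1.5P = 5P + 180 → P* = $43, Q* = 395.
With the tax collected from buyers, demand (in seller-price terms) shifts: Qd = 459.5 − 1.5(P + 26).
New equilibrium: buyers pay $63, producers receive $37, Q = 365. (Wedge: Pb − Ps = 26.)
Quantity falls by |ΔQ| = |395 − 365| = 30.
DWL = ½ · t · |ΔQ| = ½ · 26 · 30 = $390.

Deadweight loss = $390 thousand.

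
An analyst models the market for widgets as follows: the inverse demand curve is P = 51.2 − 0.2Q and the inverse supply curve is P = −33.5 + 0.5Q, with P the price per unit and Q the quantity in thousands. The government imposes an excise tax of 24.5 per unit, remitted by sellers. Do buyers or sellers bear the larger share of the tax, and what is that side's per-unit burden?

Sellers bear the larger share: 17.5 per unit.

Inverting to Q(P) form: Qd = 256 − 5P; Qs = 2P + 67.
Before the tax: set 256 − 5P = 2P + 67 → P* = 27, Q* = 121.
With the tax collected from sellers, supply shifts: Qs = 2(P − 24.5) + 67.
Solving gives Q = 86 with buyers paying 34 and sellers receiving 9.5 (the 24.5 wedge).
Per-unit burden: buyers 7, sellers 17.5.
Sellers take the larger share because supply is less price-elastic here (demand slope 5 vs supply slope 2).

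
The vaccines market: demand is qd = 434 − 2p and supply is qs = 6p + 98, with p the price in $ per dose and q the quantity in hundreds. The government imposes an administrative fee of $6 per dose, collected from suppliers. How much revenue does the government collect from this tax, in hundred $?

Tax revenue = $2046 hundred.

Without the tax, 434 − 2p = 6p + 98 gives 8p = 336, so p* = $42 and q* = 350.
With the tax collected from suppliers, supply shifts: qs = 6(p − 6) + 98.
Solving gives q = 341 with buyers paying $46.5 and suppliers receiving $40.5 (the $6 wedge).
Revenue = t · Q = 6 · 341 = $2046.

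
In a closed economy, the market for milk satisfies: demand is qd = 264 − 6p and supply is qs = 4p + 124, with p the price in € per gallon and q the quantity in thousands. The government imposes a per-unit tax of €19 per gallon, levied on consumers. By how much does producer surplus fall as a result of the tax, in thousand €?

Producer surplus falls by €1792.08 thousand.

Without the tax, 264 − 6p = 4p + 124 gives 10p = 140, so p* = €14 and q* = 180.
With the tax collected from consumers, demand (in seller-price terms) shifts: qd = 264 − 6(p + 19).
New equilibrium: consumers pay €21.6, producers receive €2.6, q = 134.4. (Wedge: pb − ps = 19.)
ΔPS is the trapezoid between Q = 134.4 and Q = 180 of height €11.4: ½ · (180 + 134.4) · 11.4 = €1792.08.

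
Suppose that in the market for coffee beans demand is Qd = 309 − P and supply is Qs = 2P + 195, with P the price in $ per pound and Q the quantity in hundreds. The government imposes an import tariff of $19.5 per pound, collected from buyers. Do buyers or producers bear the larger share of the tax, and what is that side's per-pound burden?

Without the tax, 309 − P = 2P + 195 gives 3P = 114, so P* = $38 and Q* = 271.
With the tax collected from buyers, demand (in seller-price terms) shifts: Qd = 309 − (P + 19.5).
Solving gives Q = 258 with buyers paying $51 and producers receiving $31.5 (the $19.5 wedge).
Per-pound burden: buyers $13, producers $6.5.
Buyers take the larger share because demand is less price-elastic here (demand slope 1 vs supply slope 2).

Buyers bear the larger share: $13 per pound.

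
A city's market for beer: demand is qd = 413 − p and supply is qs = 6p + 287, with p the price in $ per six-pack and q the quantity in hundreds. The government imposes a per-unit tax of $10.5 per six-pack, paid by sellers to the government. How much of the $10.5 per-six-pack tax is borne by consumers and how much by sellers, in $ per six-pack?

Consumers bear $9 per six-pack; sellers bear $1.5 per six-pack.

Without the tax, 413 − p = 6p + 287 gives 7p = 126, so p* = $18 and q* = 395.
With the tax collected from sellers, supply shifts: qs = 6(p − 10.5) + 287.
Solving gives q = 386 with consumers paying $27 and sellers receiving $16.5 (the $10.5 wedge).
Burden on consumers: $9; on sellers: $1.5. (They sum to $10.5.)
The less price-elastic side of the market bears the larger share of a per-unit tax.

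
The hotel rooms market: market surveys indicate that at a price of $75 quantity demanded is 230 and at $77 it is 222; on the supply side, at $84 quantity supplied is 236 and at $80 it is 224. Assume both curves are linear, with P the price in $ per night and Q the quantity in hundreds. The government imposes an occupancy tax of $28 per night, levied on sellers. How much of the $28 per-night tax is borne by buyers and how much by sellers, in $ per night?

Demand slope: (222 − 230)/(77 − 75) = -4, so Qd = 530 − 4P.
Supply slope: (224 − 236)/(80 − 84) = 3, so Qs = 3P − 16.
Without the tax, 530 − 4P = 3P − 16 gives 7P = 546, so P* = $78 and Q* = 218.
With the tax collected from sellers, supply shifts: Qs = 3(P − 28) − 16.
Solving gives Q = 170 with buyers paying $90 and sellers receiving $62 (the $28 wedge).
Burden on buyers: $12; on sellers: $16. (They sum to $28.)
The less price-elastic side of the market bears the larger share of a per-unit tax.

Buyers bear $12 per night; sellers bear $16 per night.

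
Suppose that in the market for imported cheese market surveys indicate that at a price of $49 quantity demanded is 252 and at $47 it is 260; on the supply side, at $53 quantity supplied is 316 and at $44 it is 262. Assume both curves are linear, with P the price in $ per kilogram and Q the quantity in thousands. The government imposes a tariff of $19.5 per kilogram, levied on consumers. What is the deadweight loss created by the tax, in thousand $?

Deadweight loss = $456.3 thousand.

Demand slope: (260 − 252)/(47 − 49) = -4, so Qd = 448 − 4P.
Supply slope: (262 − 316)/(44 − 53) = 6, so Qs = 6P − 2.
Without the tax, 448 − 4P = 6P − 2 gives 10P = 450, so P* = $45 and Q* = 268.
With the tax collected from consumers, demand (in seller-price terms) shifts: Qd = 448 − 4(P + 19.5).
New equilibrium: consumers pay $56.7, producers receive $37.2, Q = 221.2. (Wedge: Pb − Ps = 19.5.)
Quantity falls by |ΔQ| = |268 − 221.2| = 46.8.
DWL = ½ · t · |ΔQ| = ½ · 19.5 · 46.8 = $456.3.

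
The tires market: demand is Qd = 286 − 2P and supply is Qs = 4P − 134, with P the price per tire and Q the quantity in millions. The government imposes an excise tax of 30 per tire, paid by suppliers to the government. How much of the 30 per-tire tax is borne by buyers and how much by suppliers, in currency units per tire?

Buyers bear 20 per tire; suppliers bear 10 per tire.

Without the tax, 286 − 2P = 4P − 134 gives 6P = 420, so P* = 70 and Q* = 146.
With the tax collected from suppliers, supply shifts: Qs = 4(P − 30) − 134.
Solving gives Q = 106 with buyers paying 90 and suppliers receiving 60 (the 30 wedge).
Burden on buyers: 20; on suppliers: 10. (They sum to 30.)
The less price-elastic side of the market bears the larger share of a per-unit tax.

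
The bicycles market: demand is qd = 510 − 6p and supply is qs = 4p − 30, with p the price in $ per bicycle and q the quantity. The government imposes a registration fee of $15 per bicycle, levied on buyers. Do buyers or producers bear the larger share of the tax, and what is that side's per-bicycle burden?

Producers bear the larger share: $9 per bicycle.

Without the tax, 510 − 6p = 4p − 30 gives 10p = 540, so p* = $54 and q* = 186.
With the tax collected from buyers, demand (in seller-price terms) shifts: qd = 510 − 6(p + 15).
Solving gives q = 150 with buyers paying $60 and producers receiving $45 (the $15 wedge).
Per-bicycle burden: buyers $6, producers $9.
Producers take the larger share because supply is less price-elastic here (demand slope 6 vs supply slope 4).
The less price-elastic side of the market bears the larger share of a per-unit tax.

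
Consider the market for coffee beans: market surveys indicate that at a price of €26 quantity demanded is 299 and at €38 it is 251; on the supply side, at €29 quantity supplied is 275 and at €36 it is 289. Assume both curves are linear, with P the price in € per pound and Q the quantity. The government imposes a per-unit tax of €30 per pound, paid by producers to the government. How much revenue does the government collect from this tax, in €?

Tax revenue = €7170.

Demand slope: (251 − 299)/(38 − 26) = -4, so Qd = 403 − 4P.
Supply slope: (289 − 275)/(36 − 29) = 2, so Qs = 2P + 217.
Before the tax: set 403 − 4P = 2P + 217 → P* = €31, Q* = 279.
With the tax collected from producers, supply shifts: Qs = 2(P − 30) + 217.
New equilibrium: buyers pay €41, producers receive €11, Q = 239. (Wedge: Pb − Ps = 30.)
Revenue = t · Q = 30 · 239 = €7170.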